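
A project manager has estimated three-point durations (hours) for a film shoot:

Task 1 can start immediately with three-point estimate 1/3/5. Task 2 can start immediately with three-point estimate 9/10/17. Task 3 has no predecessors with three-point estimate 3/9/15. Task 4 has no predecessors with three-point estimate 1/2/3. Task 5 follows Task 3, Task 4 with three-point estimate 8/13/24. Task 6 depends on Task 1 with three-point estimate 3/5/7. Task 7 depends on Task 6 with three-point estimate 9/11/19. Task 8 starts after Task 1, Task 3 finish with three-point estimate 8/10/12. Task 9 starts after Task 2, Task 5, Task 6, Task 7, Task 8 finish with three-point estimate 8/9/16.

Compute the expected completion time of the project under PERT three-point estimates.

te_Task 1 = (1 + 4·3 + 5)/6 = 18/6 = 3
te_Task 2 = (9 + 4·10 + 17)/6 = 66/6 = 11
te_Task 3 = (3 + 4·9 + 15)/6 = 54/6 = 9
te_Task 4 = (1 + 4·2 + 3)/6 = 12/6 = 2
te_Task 5 = (8 + 4·13 + 24)/6 = 84/6 = 14
te_Task 6 = (3 + 4·5 + 7)/6 = 30/6 = 5
te_Task 7 = (9 + 4·11 + 19)/6 = 72/6 = 12
te_Task 8 = (8 + 4·10 + 12)/6 = 60/6 = 10
te_Task 9 = (8 + 4·9 + 16)/6 = 60/6 = 10

Forward pass:
ES_Task 1 = 0; EF_Task 1 = 3
ES_Task 2 = 0; EF_Task 2 = 11
ES_Task 3 = 0; EF_Task 3 = 9
ES_Task 4 = 0; EF_Task 4 = 2
ES_Task 5 = max(EF_Task 3=9, EF_Task 4=2) = 9; EF_Task 5 = 9+14 = 23
ES_Task 6 = 3; EF_Task 6 = 3+5 = 8
ES_Task 7 = 8; EF_Task 7 = 8+12 = 20
ES_Task 8 = max(EF_Task 1=3, EF_Task 3=9) = 9; EF_Task 8 = 9+10 = 19
ES_Task 9 = max(EF_Task 2=11, EF_Task 5=23, EF_Task 6=8, EF_Task 7=20, EF_Task 8=19) = 23; EF_Task 9 = 23+10 = 33
Expected project duration μ = 33 hours. Critical path: Task 3 → Task 5 → Task 9.

33 hours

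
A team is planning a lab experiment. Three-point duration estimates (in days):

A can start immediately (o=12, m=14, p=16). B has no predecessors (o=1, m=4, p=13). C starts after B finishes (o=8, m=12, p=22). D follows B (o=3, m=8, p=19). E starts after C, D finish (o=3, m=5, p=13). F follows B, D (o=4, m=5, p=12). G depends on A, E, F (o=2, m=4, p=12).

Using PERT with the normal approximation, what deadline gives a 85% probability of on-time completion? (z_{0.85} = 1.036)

te_A = (12 + 4·14 + 16)/6 = 84/6 = 14; σ²_A = ((16−12)/6)² = 0.444
te_B = (1 + 4·4 + 13)/6 = 30/6 = 5; σ²_B = ((13−1)/6)² = 4.000
te_C = (8 + 4·12 + 22)/6 = 78/6 = 13; σ²_C = ((22−8)/6)² = 5.444
te_D = (3 + 4·8 + 19)/6 = 54/6 = 9; σ²_D = ((19−3)/6)² = 7.111
te_E = (3 + 4·5 + 13)/6 = 36/6 = 6; σ²_E = ((13−3)/6)² = 2.778
te_F = (4 + 4·5 + 12)/6 = 36/6 = 6; σ²_F = ((12−4)/6)² = 1.778
te_G = (2 + 4·4 + 12)/6 = 30/6 = 5; σ²_G = ((12−2)/6)² = 2.778

Forward pass:
ES_A = 0; EF_A = 14
ES_B = 0; EF_B = 5
ES_C = 5; EF_C = 5+13 = 18
ES_D = 5; EF_D = 5+9 = 14
ES_E = max(EF_C=18, EF_D=14) = 18; EF_E = 18+6 = 24
ES_F = max(EF_B=5, EF_D=14) = 14; EF_F = 14+6 = 20
ES_G = max(EF_A=14, EF_E=24, EF_F=20) = 24; EF_G = 24+5 = 29
Expected project duration μ = 29 days. Critical path: B → C → E → G.

Variance along critical path = 4.000 + 5.444 + 2.778 + 2.778 = 15.000; σ = 3.873 days.
D = μ + z·σ = 29 + 1.036·3.873 = 33.0 days

33.0 days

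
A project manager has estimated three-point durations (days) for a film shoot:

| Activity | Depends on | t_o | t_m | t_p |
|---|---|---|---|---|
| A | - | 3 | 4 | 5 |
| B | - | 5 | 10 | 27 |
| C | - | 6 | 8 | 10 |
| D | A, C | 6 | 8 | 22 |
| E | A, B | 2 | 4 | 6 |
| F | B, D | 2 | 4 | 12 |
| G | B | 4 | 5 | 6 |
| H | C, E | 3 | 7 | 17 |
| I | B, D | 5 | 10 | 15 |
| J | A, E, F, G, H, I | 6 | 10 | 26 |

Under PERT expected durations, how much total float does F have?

5 days

te_A = (3 + 4·4 + 5)/6 = 24/6 = 4
te_B = (5 + 4·10 + 27)/6 = 72/6 = 12
te_C = (6 + 4·8 + 10)/6 = 48/6 = 8
te_D = (6 + 4·8 + 22)/6 = 60/6 = 10
te_E = (2 + 4·4 + 6)/6 = 24/6 = 4
te_F = (2 + 4·4 + 12)/6 = 30/6 = 5
te_G = (4 + 4·5 + 6)/6 = 30/6 = 5
te_H = (3 + 4·7 + 17)/6 = 48/6 = 8
te_I = (5 + 4·10 + 15)/6 = 60/6 = 10
te_J = (6 + 4·10 + 26)/6 = 72/6 = 12

Forward pass:
ES_A = 0; EF_A = 4
ES_B = 0; EF_B = 12
ES_C = 0; EF_C = 8
ES_D = max(EF_A=4, EF_C=8) = 8; EF_D = 8+10 = 18
ES_E = max(EF_A=4, EF_B=12) = 12; EF_E = 12+4 = 16
ES_F = max(EF_B=12, EF_D=18) = 18; EF_F = 18+5 = 23
ES_G = 12; EF_G = 12+5 = 17
ES_H = max(EF_C=8, EF_E=16) = 16; EF_H = 16+8 = 24
ES_I = max(EF_B=12, EF_D=18) = 18; EF_I = 18+10 = 28
ES_J = max(EF_A=4, EF_E=16, EF_F=23, EF_G=17, EF_H=24, EF_I=28) = 28; EF_J = 28+12 = 40
Expected project duration μ = 40 days. Critical path: C → D → I → J.

Backward pass:
LF_J = 40; LS_J = 40−12 = 28
LF_I = LS_J = 28; LS_I = 28−10 = 18
LF_H = LS_J = 28; LS_H = 28−8 = 20
LF_G = LS_J = 28; LS_G = 28−5 = 23
LF_F = LS_J = 28; LS_F = 28−5 = 23
LF_E = min(LS_H=20, LS_J=28) = 20; LS_E = 20−4 = 16
LF_D = min(LS_F=23, LS_I=18) = 18; LS_D = 18−10 = 8
LF_C = min(LS_D=8, LS_H=20) = 8; LS_C = 8−8 = 0
LF_B = min(LS_E=16, LS_F=23, LS_G=23, LS_I=18) = 16; LS_B = 16−12 = 4
LF_A = min(LS_D=8, LS_E=16, LS_J=28) = 8; LS_A = 8−4 = 4
Slack_F = LS_F − ES_F = 23 − 18 = 5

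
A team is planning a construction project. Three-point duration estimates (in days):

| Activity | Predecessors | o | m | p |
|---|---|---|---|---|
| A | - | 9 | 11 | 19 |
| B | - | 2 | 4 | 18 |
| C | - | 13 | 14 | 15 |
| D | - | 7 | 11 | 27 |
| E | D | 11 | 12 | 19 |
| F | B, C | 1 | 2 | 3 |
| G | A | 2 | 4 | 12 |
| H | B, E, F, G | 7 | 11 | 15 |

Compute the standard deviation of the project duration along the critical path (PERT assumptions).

3.83 days

te_A = (9 + 4·11 + 19)/6 = 72/6 = 12; σ²_A = ((19−9)/6)² = 2.778
te_B = (2 + 4·4 + 18)/6 = 36/6 = 6; σ²_B = ((18−2)/6)² = 7.111
te_C = (13 + 4·14 + 15)/6 = 84/6 = 14; σ²_C = ((15−13)/6)² = 0.111
te_D = (7 + 4·11 + 27)/6 = 78/6 = 13; σ²_D = ((27−7)/6)² = 11.111
te_E = (11 + 4·12 + 19)/6 = 78/6 = 13; σ²_E = ((19−11)/6)² = 1.778
te_F = (1 + 4·2 + 3)/6 = 12/6 = 2; σ²_F = ((3−1)/6)² = 0.111
te_G = (2 + 4·4 + 12)/6 = 30/6 = 5; σ²_G = ((12−2)/6)² = 2.778
te_H = (7 + 4·11 + 15)/6 = 66/6 = 11; σ²_H = ((15−7)/6)² = 1.778

Forward pass:
ES_A = 0; EF_A = 12
ES_B = 0; EF_B = 6
ES_C = 0; EF_C = 14
ES_D = 0; EF_D = 13
ES_E = 13; EF_E = 13+13 = 26
ES_F = max(EF_B=6, EF_C=14) = 14; EF_F = 14+2 = 16
ES_G = 12; EF_G = 12+5 = 17
ES_H = max(EF_B=6, EF_E=26, EF_F=16, EF_G=17) = 26; EF_H = 26+11 = 37
Expected project duration μ = 37 days. Critical path: D → E → H.

Variance along critical path = 11.111 + 1.778 + 1.778 = 14.667
σ = √14.667 = 3.830 days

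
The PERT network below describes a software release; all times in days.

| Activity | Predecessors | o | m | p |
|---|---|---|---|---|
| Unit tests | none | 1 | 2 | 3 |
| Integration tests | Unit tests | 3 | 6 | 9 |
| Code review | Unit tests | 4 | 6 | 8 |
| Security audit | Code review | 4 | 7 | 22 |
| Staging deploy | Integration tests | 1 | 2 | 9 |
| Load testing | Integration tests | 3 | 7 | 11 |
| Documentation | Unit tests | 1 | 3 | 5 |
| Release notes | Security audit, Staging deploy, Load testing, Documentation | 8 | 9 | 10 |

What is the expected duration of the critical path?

26 days

te_Unit tests = (1 + 4·2 + 3)/6 = 12/6 = 2
te_Integration tests = (3 + 4·6 + 9)/6 = 36/6 = 6
te_Code review = (4 + 4·6 + 8)/6 = 36/6 = 6
te_Security audit = (4 + 4·7 + 22)/6 = 54/6 = 9
te_Staging deploy = (1 + 4·2 + 9)/6 = 18/6 = 3
te_Load testing = (3 + 4·7 + 11)/6 = 42/6 = 7
te_Documentation = (1 + 4·3 + 5)/6 = 18/6 = 3
te_Release notes = (8 + 4·9 + 10)/6 = 54/6 = 9

Forward pass:
ES_Unit tests = 0; EF_Unit tests = 2
ES_Integration tests = 2; EF_Integration tests = 2+6 = 8
ES_Code review = 2; EF_Code review = 2+6 = 8
ES_Security audit = 8; EF_Security audit = 8+9 = 17
ES_Staging deploy = 8; EF_Staging deploy = 8+3 = 11
ES_Load testing = 8; EF_Load testing = 8+7 = 15
ES_Documentation = 2; EF_Documentation = 2+3 = 5
ES_Release notes = max(EF_Security audit=17, EF_Staging deploy=11, EF_Load testing=15, EF_Documentation=5) = 17; EF_Release notes = 17+9 = 26
Expected project duration μ = 26 days. Critical path: Unit tests → Code review → Security audit → Release notes.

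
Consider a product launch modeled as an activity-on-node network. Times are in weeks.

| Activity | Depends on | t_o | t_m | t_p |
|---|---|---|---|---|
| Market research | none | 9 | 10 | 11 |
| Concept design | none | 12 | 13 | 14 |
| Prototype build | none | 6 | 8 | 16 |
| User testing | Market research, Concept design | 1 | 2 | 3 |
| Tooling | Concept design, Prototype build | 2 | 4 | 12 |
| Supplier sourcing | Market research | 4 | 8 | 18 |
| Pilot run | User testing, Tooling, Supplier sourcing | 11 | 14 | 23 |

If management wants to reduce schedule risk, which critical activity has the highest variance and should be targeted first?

te_Market research = (9 + 4·10 + 11)/6 = 60/6 = 10; σ²_Market research = ((11−9)/6)² = 0.111
te_Concept design = (12 + 4·13 + 14)/6 = 78/6 = 13; σ²_Concept design = ((14−12)/6)² = 0.111
te_Prototype build = (6 + 4·8 + 16)/6 = 54/6 = 9; σ²_Prototype build = ((16−6)/6)² = 2.778
te_User testing = (1 + 4·2 + 3)/6 = 12/6 = 2; σ²_User testing = ((3−1)/6)² = 0.111
te_Tooling = (2 + 4·4 + 12)/6 = 30/6 = 5; σ²_Tooling = ((12−2)/6)² = 2.778
te_Supplier sourcing = (4 + 4·8 + 18)/6 = 54/6 = 9; σ²_Supplier sourcing = ((18−4)/6)² = 5.444
te_Pilot run = (11 + 4·14 + 23)/6 = 90/6 = 15; σ²_Pilot run = ((23−11)/6)² = 4.000

Forward pass:
ES_Market research = 0; EF_Market research = 10
ES_Concept design = 0; EF_Concept design = 13
ES_Prototype build = 0; EF_Prototype build = 9
ES_User testing = max(EF_Market research=10, EF_Concept design=13) = 13; EF_User testing = 13+2 = 15
ES_Tooling = max(EF_Concept design=13, EF_Prototype build=9) = 13; EF_Tooling = 13+5 = 18
ES_Supplier sourcing = 10; EF_Supplier sourcing = 10+9 = 19
ES_Pilot run = max(EF_User testing=15, EF_Tooling=18, EF_Supplier sourcing=19) = 19; EF_Pilot run = 19+15 = 34
Expected project duration μ = 34 weeks. Critical path: Market research → Supplier sourcing → Pilot run.

Variances on critical path: σ²_Market research=0.111, σ²_Supplier sourcing=5.444, σ²_Pilot run=4.000.
Largest is σ²_Supplier sourcing = 5.444.

Supplier sourcing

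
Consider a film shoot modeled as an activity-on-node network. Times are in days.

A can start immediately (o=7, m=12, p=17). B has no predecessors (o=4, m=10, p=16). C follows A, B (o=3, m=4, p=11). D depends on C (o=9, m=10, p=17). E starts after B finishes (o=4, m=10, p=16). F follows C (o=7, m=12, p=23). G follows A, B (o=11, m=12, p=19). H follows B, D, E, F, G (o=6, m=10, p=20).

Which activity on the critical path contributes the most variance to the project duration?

F

te_A = (7 + 4·12 + 17)/6 = 72/6 = 12; σ²_A = ((17−7)/6)² = 2.778
te_B = (4 + 4·10 + 16)/6 = 60/6 = 10; σ²_B = ((16−4)/6)² = 4.000
te_C = (3 + 4·4 + 11)/6 = 30/6 = 5; σ²_C = ((11−3)/6)² = 1.778
te_D = (9 + 4·10 + 17)/6 = 66/6 = 11; σ²_D = ((17−9)/6)² = 1.778
te_E = (4 + 4·10 + 16)/6 = 60/6 = 10; σ²_E = ((16−4)/6)² = 4.000
te_F = (7 + 4·12 + 23)/6 = 78/6 = 13; σ²_F = ((23−7)/6)² = 7.111
te_G = (11 + 4·12 + 19)/6 = 78/6 = 13; σ²_G = ((19−11)/6)² = 1.778
te_H = (6 + 4·10 + 20)/6 = 66/6 = 11; σ²_H = ((20−6)/6)² = 5.444

Forward pass:
ES_A = 0; EF_A = 12
ES_B = 0; EF_B = 10
ES_C = max(EF_A=12, EF_B=10) = 12; EF_C = 12+5 = 17
ES_D = 17; EF_D = 17+11 = 28
ES_E = 10; EF_E = 10+10 = 20
ES_F = 17; EF_F = 17+13 = 30
ES_G = max(EF_A=12, EF_B=10) = 12; EF_G = 12+13 = 25
ES_H = max(EF_B=10, EF_D=28, EF_E=20, EF_F=30, EF_G=25) = 30; EF_H = 30+11 = 41
Expected project duration μ = 41 days. Critical path: A → C → F → H.

Variances on critical path: σ²_A=2.778, σ²_C=1.778, σ²_F=7.111, σ²_H=5.444.
Largest is σ²_F = 7.111.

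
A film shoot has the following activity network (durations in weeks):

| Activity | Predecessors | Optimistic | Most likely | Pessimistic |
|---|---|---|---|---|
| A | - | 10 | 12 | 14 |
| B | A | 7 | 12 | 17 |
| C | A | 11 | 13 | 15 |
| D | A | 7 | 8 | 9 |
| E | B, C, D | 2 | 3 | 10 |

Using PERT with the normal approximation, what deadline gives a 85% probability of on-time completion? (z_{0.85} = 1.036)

te_A = (10 + 4·12 + 14)/6 = 72/6 = 12; σ²_A = ((14−10)/6)² = 0.444
te_B = (7 + 4·12 + 17)/6 = 72/6 = 12; σ²_B = ((17−7)/6)² = 2.778
te_C = (11 + 4·13 + 15)/6 = 78/6 = 13; σ²_C = ((15−11)/6)² = 0.444
te_D = (7 + 4·8 + 9)/6 = 48/6 = 8; σ²_D = ((9−7)/6)² = 0.111
te_E = (2 + 4·3 + 10)/6 = 24/6 = 4; σ²_E = ((10−2)/6)² = 1.778

Forward pass:
ES_A = 0; EF_A = 12
ES_B = 12; EF_B = 12+12 = 24
ES_C = 12; EF_C = 12+13 = 25
ES_D = 12; EF_D = 12+8 = 20
ES_E = max(EF_B=24, EF_C=25, EF_D=20) = 25; EF_E = 25+4 = 29
Expected project duration μ = 29 weeks. Critical path: A → C → E.

Variance along critical path = 0.444 + 0.444 + 1.778 = 2.667; σ = 1.633 weeks.
D = μ + z·σ = 29 + 1.036·1.633 = 30.7 weeks

30.7 weeks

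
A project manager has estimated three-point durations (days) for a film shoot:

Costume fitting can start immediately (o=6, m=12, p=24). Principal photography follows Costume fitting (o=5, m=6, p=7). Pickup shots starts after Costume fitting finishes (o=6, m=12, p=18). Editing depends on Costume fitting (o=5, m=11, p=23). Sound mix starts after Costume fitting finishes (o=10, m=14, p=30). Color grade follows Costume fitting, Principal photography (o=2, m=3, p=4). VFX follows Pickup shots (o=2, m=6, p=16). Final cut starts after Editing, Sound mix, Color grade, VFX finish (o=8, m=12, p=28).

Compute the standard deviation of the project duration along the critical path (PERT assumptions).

5.44 days

te_Costume fitting = (6 + 4·12 + 24)/6 = 78/6 = 13; σ²_Costume fitting = ((24−6)/6)² = 9.000
te_Principal photography = (5 + 4·6 + 7)/6 = 36/6 = 6; σ²_Principal photography = ((7−5)/6)² = 0.111
te_Pickup shots = (6 + 4·12 + 18)/6 = 72/6 = 12; σ²_Pickup shots = ((18−6)/6)² = 4.000
te_Editing = (5 + 4·11 + 23)/6 = 72/6 = 12; σ²_Editing = ((23−5)/6)² = 9.000
te_Sound mix = (10 + 4·14 + 30)/6 = 96/6 = 16; σ²_Sound mix = ((30−10)/6)² = 11.111
te_Color grade = (2 + 4·3 + 4)/6 = 18/6 = 3; σ²_Color grade = ((4−2)/6)² = 0.111
te_VFX = (2 + 4·6 + 16)/6 = 42/6 = 7; σ²_VFX = ((16−2)/6)² = 5.444
te_Final cut = (8 + 4·12 + 28)/6 = 84/6 = 14; σ²_Final cut = ((28−8)/6)² = 11.111

Forward pass:
ES_Costume fitting = 0; EF_Costume fitting = 13
ES_Principal photography = 13; EF_Principal photography = 13+6 = 19
ES_Pickup shots = 13; EF_Pickup shots = 13+12 = 25
ES_Editing = 13; EF_Editing = 13+12 = 25
ES_Sound mix = 13; EF_Sound mix = 13+16 = 29
ES_Color grade = max(EF_Costume fitting=13, EF_Principal photography=19) = 19; EF_Color grade = 19+3 = 22
ES_VFX = 25; EF_VFX = 25+7 = 32
ES_Final cut = max(EF_Editing=25, EF_Sound mix=29, EF_Color grade=22, EF_VFX=32) = 32; EF_Final cut = 32+14 = 46
Expected project duration μ = 46 days. Critical path: Costume fitting → Pickup shots → VFX → Final cut.

Variance along critical path = 9.000 + 4.000 + 5.444 + 11.111 = 29.556
σ = √29.556 = 5.437 days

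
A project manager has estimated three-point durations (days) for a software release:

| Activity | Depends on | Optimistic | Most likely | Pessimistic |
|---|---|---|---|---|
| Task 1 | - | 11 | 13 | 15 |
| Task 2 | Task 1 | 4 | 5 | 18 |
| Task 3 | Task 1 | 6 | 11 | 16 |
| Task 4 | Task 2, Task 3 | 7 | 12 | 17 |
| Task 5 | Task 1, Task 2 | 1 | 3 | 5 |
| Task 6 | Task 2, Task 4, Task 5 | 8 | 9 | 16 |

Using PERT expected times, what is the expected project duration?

46 days

te_Task 1 = (11 + 4·13 + 15)/6 = 78/6 = 13
te_Task 2 = (4 + 4·5 + 18)/6 = 42/6 = 7
te_Task 3 = (6 + 4·11 + 16)/6 = 66/6 = 11
te_Task 4 = (7 + 4·12 + 17)/6 = 72/6 = 12
te_Task 5 = (1 + 4·3 + 5)/6 = 18/6 = 3
te_Task 6 = (8 + 4·9 + 16)/6 = 60/6 = 10

Forward pass:
ES_Task 1 = 0; EF_Task 1 = 13
ES_Task 2 = 13; EF_Task 2 = 13+7 = 20
ES_Task 3 = 13; EF_Task 3 = 13+11 = 24
ES_Task 4 = max(EF_Task 2=20, EF_Task 3=24) = 24; EF_Task 4 = 24+12 = 36
ES_Task 5 = max(EF_Task 1=13, EF_Task 2=20) = 20; EF_Task 5 = 20+3 = 23
ES_Task 6 = max(EF_Task 2=20, EF_Task 4=36, EF_Task 5=23) = 36; EF_Task 6 = 36+10 = 46
Expected project duration μ = 46 days. Critical path: Task 1 → Task 3 → Task 4 → Task 6.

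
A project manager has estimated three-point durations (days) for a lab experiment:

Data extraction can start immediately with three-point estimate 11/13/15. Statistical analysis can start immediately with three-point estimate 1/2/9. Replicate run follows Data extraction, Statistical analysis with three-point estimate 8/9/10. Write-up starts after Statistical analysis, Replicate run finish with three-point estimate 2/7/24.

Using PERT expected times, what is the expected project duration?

te_Data extraction = (11 + 4·13 + 15)/6 = 78/6 = 13
te_Statistical analysis = (1 + 4·2 + 9)/6 = 18/6 = 3
te_Replicate run = (8 + 4·9 + 10)/6 = 54/6 = 9
te_Write-up = (2 + 4·7 + 24)/6 = 54/6 = 9

Forward pass:
ES_Data extraction = 0; EF_Data extraction = 13
ES_Statistical analysis = 0; EF_Statistical analysis = 3
ES_Replicate run = max(EF_Data extraction=13, EF_Statistical analysis=3) = 13; EF_Replicate run = 13+9 = 22
ES_Write-up = max(EF_Statistical analysis=3, EF_Replicate run=22) = 22; EF_Write-up = 22+9 = 31
Expected project duration μ = 31 days. Critical path: Data extraction → Replicate run → Write-up.

31 days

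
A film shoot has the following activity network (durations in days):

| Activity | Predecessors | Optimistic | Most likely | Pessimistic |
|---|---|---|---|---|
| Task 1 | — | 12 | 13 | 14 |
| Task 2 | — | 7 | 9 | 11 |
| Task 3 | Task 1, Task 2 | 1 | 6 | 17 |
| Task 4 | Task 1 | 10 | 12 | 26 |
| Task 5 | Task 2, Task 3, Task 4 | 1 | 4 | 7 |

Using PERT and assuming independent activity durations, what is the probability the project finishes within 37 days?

te_Task 1 = (12 + 4·13 + 14)/6 = 78/6 = 13; σ²_Task 1 = ((14−12)/6)² = 0.111
te_Task 2 = (7 + 4·9 + 11)/6 = 54/6 = 9; σ²_Task 2 = ((11−7)/6)² = 0.444
te_Task 3 = (1 + 4·6 + 17)/6 = 42/6 = 7; σ²_Task 3 = ((17−1)/6)² = 7.111
te_Task 4 = (10 + 4·12 + 26)/6 = 84/6 = 14; σ²_Task 4 = ((26−10)/6)² = 7.111
te_Task 5 = (1 + 4·4 + 7)/6 = 24/6 = 4; σ²_Task 5 = ((7−1)/6)² = 1.000

Forward pass:
ES_Task 1 = 0; EF_Task 1 = 13
ES_Task 2 = 0; EF_Task 2 = 9
ES_Task 3 = max(EF_Task 1=13, EF_Task 2=9) = 13; EF_Task 3 = 13+7 = 20
ES_Task 4 = 13; EF_Task 4 = 13+14 = 27
ES_Task 5 = max(EF_Task 2=9, EF_Task 3=20, EF_Task 4=27) = 27; EF_Task 5 = 27+4 = 31
Expected project duration μ = 31 days. Critical path: Task 1 → Task 4 → Task 5.

Variance along critical path = 0.111 + 7.111 + 1.000 = 8.222; σ = √8.222 = 2.867 days.
Z = (37 − 31) / 2.867 = 2.092
P(T ≤ 37) = Φ(2.092) ≈ 0.982

0.982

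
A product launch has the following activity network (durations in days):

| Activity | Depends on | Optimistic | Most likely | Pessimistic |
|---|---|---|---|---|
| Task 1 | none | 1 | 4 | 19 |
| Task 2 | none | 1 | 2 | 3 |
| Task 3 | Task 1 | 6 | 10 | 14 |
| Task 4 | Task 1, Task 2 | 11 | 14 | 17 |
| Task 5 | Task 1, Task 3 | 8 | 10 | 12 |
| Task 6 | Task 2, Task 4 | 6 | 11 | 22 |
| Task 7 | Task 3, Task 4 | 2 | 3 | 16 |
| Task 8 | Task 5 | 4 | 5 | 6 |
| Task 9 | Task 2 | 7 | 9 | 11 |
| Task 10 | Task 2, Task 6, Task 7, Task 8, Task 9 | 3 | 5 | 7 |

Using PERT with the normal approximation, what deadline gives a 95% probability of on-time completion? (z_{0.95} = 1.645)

43.9 days

te_Task 1 = (1 + 4·4 + 19)/6 = 36/6 = 6; σ²_Task 1 = ((19−1)/6)² = 9.000
te_Task 2 = (1 + 4·2 + 3)/6 = 12/6 = 2; σ²_Task 2 = ((3−1)/6)² = 0.111
te_Task 3 = (6 + 4·10 + 14)/6 = 60/6 = 10; σ²_Task 3 = ((14−6)/6)² = 1.778
te_Task 4 = (11 + 4·14 + 17)/6 = 84/6 = 14; σ²_Task 4 = ((17−11)/6)² = 1.000
te_Task 5 = (8 + 4·10 + 12)/6 = 60/6 = 10; σ²_Task 5 = ((12−8)/6)² = 0.444
te_Task 6 = (6 + 4·11 + 22)/6 = 72/6 = 12; σ²_Task 6 = ((22−6)/6)² = 7.111
te_Task 7 = (2 + 4·3 + 16)/6 = 30/6 = 5; σ²_Task 7 = ((16−2)/6)² = 5.444
te_Task 8 = (4 + 4·5 + 6)/6 = 30/6 = 5; σ²_Task 8 = ((6−4)/6)² = 0.111
te_Task 9 = (7 + 4·9 + 11)/6 = 54/6 = 9; σ²_Task 9 = ((11−7)/6)² = 0.444
te_Task 10 = (3 + 4·5 + 7)/6 = 30/6 = 5; σ²_Task 10 = ((7−3)/6)² = 0.444

Forward pass:
ES_Task 1 = 0; EF_Task 1 = 6
ES_Task 2 = 0; EF_Task 2 = 2
ES_Task 3 = 6; EF_Task 3 = 6+10 = 16
ES_Task 4 = max(EF_Task 1=6, EF_Task 2=2) = 6; EF_Task 4 = 6+14 = 20
ES_Task 5 = max(EF_Task 1=6, EF_Task 3=16) = 16; EF_Task 5 = 16+10 = 26
ES_Task 6 = max(EF_Task 2=2, EF_Task 4=20) = 20; EF_Task 6 = 20+12 = 32
ES_Task 7 = max(EF_Task 3=16, EF_Task 4=20) = 20; EF_Task 7 = 20+5 = 25
ES_Task 8 = 26; EF_Task 8 = 26+5 = 31
ES_Task 9 = 2; EF_Task 9 = 2+9 = 11
ES_Task 10 = max(EF_Task 2=2, EF_Task 6=32, EF_Task 7=25, EF_Task 8=31, EF_Task 9=11) = 32; EF_Task 10 = 32+5 = 37
Expected project duration μ = 37 days. Critical path: Task 1 → Task 4 → Task 6 → Task 10.

Variance along critical path = 9.000 + 1.000 + 7.111 + 0.444 = 17.556; σ = 4.190 days.
D = μ + z·σ = 37 + 1.645·4.190 = 43.9 days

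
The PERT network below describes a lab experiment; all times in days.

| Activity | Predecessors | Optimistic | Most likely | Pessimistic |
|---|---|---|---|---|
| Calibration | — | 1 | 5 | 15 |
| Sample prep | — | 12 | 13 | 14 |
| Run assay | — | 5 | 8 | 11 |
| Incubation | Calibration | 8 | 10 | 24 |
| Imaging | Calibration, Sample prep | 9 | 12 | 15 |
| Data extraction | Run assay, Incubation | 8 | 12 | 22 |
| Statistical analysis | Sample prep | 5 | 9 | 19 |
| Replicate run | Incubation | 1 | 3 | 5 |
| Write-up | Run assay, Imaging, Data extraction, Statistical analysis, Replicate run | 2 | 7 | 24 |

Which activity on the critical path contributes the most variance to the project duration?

te_Calibration = (1 + 4·5 + 15)/6 = 36/6 = 6; σ²_Calibration = ((15−1)/6)² = 5.444
te_Sample prep = (12 + 4·13 + 14)/6 = 78/6 = 13; σ²_Sample prep = ((14−12)/6)² = 0.111
te_Run assay = (5 + 4·8 + 11)/6 = 48/6 = 8; σ²_Run assay = ((11−5)/6)² = 1.000
te_Incubation = (8 + 4·10 + 24)/6 = 72/6 = 12; σ²_Incubation = ((24−8)/6)² = 7.111
te_Imaging = (9 + 4·12 + 15)/6 = 72/6 = 12; σ²_Imaging = ((15−9)/6)² = 1.000
te_Data extraction = (8 + 4·12 + 22)/6 = 78/6 = 13; σ²_Data extraction = ((22−8)/6)² = 5.444
te_Statistical analysis = (5 + 4·9 + 19)/6 = 60/6 = 10; σ²_Statistical analysis = ((19−5)/6)² = 5.444
te_Replicate run = (1 + 4·3 + 5)/6 = 18/6 = 3; σ²_Replicate run = ((5−1)/6)² = 0.444
te_Write-up = (2 + 4·7 + 24)/6 = 54/6 = 9; σ²_Write-up = ((24−2)/6)² = 13.444

Forward pass:
ES_Calibration = 0; EF_Calibration = 6
ES_Sample prep = 0; EF_Sample prep = 13
ES_Run assay = 0; EF_Run assay = 8
ES_Incubation = 6; EF_Incubation = 6+12 = 18
ES_Imaging = max(EF_Calibration=6, EF_Sample prep=13) = 13; EF_Imaging = 13+12 = 25
ES_Data extraction = max(EF_Run assay=8, EF_Incubation=18) = 18; EF_Data extraction = 18+13 = 31
ES_Statistical analysis = 13; EF_Statistical analysis = 13+10 = 23
ES_Replicate run = 18; EF_Replicate run = 18+3 = 21
ES_Write-up = max(EF_Run assay=8, EF_Imaging=25, EF_Data extraction=31, EF_Statistical analysis=23, EF_Replicate run=21) = 31; EF_Write-up = 31+9 = 40
Expected project duration μ = 40 days. Critical path: Calibration → Incubation → Data extraction → Write-up.

Variances on critical path: σ²_Calibration=5.444, σ²_Incubation=7.111, σ²_Data extraction=5.444, σ²_Write-up=13.444.
Largest is σ²_Write-up = 13.444.

Write-up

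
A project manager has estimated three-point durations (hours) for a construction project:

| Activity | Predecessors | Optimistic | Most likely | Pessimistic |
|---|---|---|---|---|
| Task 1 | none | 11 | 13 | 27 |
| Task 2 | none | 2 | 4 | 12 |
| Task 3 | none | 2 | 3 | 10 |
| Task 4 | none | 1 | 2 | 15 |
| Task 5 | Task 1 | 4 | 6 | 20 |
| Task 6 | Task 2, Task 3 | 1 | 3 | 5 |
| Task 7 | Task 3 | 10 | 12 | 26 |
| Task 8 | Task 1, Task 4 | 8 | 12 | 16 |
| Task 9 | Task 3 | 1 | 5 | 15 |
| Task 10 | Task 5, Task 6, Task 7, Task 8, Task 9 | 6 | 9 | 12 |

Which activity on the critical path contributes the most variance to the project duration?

Task 1

te_Task 1 = (11 + 4·13 + 27)/6 = 90/6 = 15; σ²_Task 1 = ((27−11)/6)² = 7.111
te_Task 2 = (2 + 4·4 + 12)/6 = 30/6 = 5; σ²_Task 2 = ((12−2)/6)² = 2.778
te_Task 3 = (2 + 4·3 + 10)/6 = 24/6 = 4; σ²_Task 3 = ((10−2)/6)² = 1.778
te_Task 4 = (1 + 4·2 + 15)/6 = 24/6 = 4; σ²_Task 4 = ((15−1)/6)² = 5.444
te_Task 5 = (4 + 4·6 + 20)/6 = 48/6 = 8; σ²_Task 5 = ((20−4)/6)² = 7.111
te_Task 6 = (1 + 4·3 + 5)/6 = 18/6 = 3; σ²_Task 6 = ((5−1)/6)² = 0.444
te_Task 7 = (10 + 4·12 + 26)/6 = 84/6 = 14; σ²_Task 7 = ((26−10)/6)² = 7.111
te_Task 8 = (8 + 4·12 + 16)/6 = 72/6 = 12; σ²_Task 8 = ((16−8)/6)² = 1.778
te_Task 9 = (1 + 4·5 + 15)/6 = 36/6 = 6; σ²_Task 9 = ((15−1)/6)² = 5.444
te_Task 10 = (6 + 4·9 + 12)/6 = 54/6 = 9; σ²_Task 10 = ((12−6)/6)² = 1.000

Forward pass:
ES_Task 1 = 0; EF_Task 1 = 15
ES_Task 2 = 0; EF_Task 2 = 5
ES_Task 3 = 0; EF_Task 3 = 4
ES_Task 4 = 0; EF_Task 4 = 4
ES_Task 5 = 15; EF_Task 5 = 15+8 = 23
ES_Task 6 = max(EF_Task 2=5, EF_Task 3=4) = 5; EF_Task 6 = 5+3 = 8
ES_Task 7 = 4; EF_Task 7 = 4+14 = 18
ES_Task 8 = max(EF_Task 1=15, EF_Task 4=4) = 15; EF_Task 8 = 15+12 = 27
ES_Task 9 = 4; EF_Task 9 = 4+6 = 10
ES_Task 10 = max(EF_Task 5=23, EF_Task 6=8, EF_Task 7=18, EF_Task 8=27, EF_Task 9=10) = 27; EF_Task 10 = 27+9 = 36
Expected project duration μ = 36 hours. Critical path: Task 1 → Task 8 → Task 10.

Variances on critical path: σ²_Task 1=7.111, σ²_Task 8=1.778, σ²_Task 10=1.000.
Largest is σ²_Task 1 = 7.111.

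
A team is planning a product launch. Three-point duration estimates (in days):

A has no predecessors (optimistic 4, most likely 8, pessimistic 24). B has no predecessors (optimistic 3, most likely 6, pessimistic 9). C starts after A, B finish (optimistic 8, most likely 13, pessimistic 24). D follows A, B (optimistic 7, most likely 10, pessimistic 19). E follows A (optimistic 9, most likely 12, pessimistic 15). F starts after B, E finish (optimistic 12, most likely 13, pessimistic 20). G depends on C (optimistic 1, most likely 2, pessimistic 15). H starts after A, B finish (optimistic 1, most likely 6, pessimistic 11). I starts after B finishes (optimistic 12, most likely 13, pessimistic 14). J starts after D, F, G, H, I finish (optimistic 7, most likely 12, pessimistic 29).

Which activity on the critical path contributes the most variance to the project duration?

J

te_A = (4 + 4·8 + 24)/6 = 60/6 = 10; σ²_A = ((24−4)/6)² = 11.111
te_B = (3 + 4·6 + 9)/6 = 36/6 = 6; σ²_B = ((9−3)/6)² = 1.000
te_C = (8 + 4·13 + 24)/6 = 84/6 = 14; σ²_C = ((24−8)/6)² = 7.111
te_D = (7 + 4·10 + 19)/6 = 66/6 = 11; σ²_D = ((19−7)/6)² = 4.000
te_E = (9 + 4·12 + 15)/6 = 72/6 = 12; σ²_E = ((15−9)/6)² = 1.000
te_F = (12 + 4·13 + 20)/6 = 84/6 = 14; σ²_F = ((20−12)/6)² = 1.778
te_G = (1 + 4·2 + 15)/6 = 24/6 = 4; σ²_G = ((15−1)/6)² = 5.444
te_H = (1 + 4·6 + 11)/6 = 36/6 = 6; σ²_H = ((11−1)/6)² = 2.778
te_I = (12 + 4·13 + 14)/6 = 78/6 = 13; σ²_I = ((14−12)/6)² = 0.111
te_J = (7 + 4·12 + 29)/6 = 84/6 = 14; σ²_J = ((29−7)/6)² = 13.444

Forward pass:
ES_A = 0; EF_A = 10
ES_B = 0; EF_B = 6
ES_C = max(EF_A=10, EF_B=6) = 10; EF_C = 10+14 = 24
ES_D = max(EF_A=10, EF_B=6) = 10; EF_D = 10+11 = 21
ES_E = 10; EF_E = 10+12 = 22
ES_F = max(EF_B=6, EF_E=22) = 22; EF_F = 22+14 = 36
ES_G = 24; EF_G = 24+4 = 28
ES_H = max(EF_A=10, EF_B=6) = 10; EF_H = 10+6 = 16
ES_I = 6; EF_I = 6+13 = 19
ES_J = max(EF_D=21, EF_F=36, EF_G=28, EF_H=16, EF_I=19) = 36; EF_J = 36+14 = 50
Expected project duration μ = 50 days. Critical path: A → E → F → J.

Variances on critical path: σ²_A=11.111, σ²_E=1.000, σ²_F=1.778, σ²_J=13.444.
Largest is σ²_J = 13.444.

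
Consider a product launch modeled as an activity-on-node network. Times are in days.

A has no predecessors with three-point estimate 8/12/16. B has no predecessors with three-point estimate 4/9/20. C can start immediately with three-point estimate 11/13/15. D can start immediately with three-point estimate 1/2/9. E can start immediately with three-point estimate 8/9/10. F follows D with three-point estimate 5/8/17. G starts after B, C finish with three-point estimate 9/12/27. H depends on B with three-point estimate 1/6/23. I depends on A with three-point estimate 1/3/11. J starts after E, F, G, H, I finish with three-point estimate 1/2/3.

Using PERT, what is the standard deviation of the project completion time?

te_A = (8 + 4·12 + 16)/6 = 72/6 = 12; σ²_A = ((16−8)/6)² = 1.778
te_B = (4 + 4·9 + 20)/6 = 60/6 = 10; σ²_B = ((20−4)/6)² = 7.111
te_C = (11 + 4·13 + 15)/6 = 78/6 = 13; σ²_C = ((15−11)/6)² = 0.444
te_D = (1 + 4·2 + 9)/6 = 18/6 = 3; σ²_D = ((9−1)/6)² = 1.778
te_E = (8 + 4·9 + 10)/6 = 54/6 = 9; σ²_E = ((10−8)/6)² = 0.111
te_F = (5 + 4·8 + 17)/6 = 54/6 = 9; σ²_F = ((17−5)/6)² = 4.000
te_G = (9 + 4·12 + 27)/6 = 84/6 = 14; σ²_G = ((27−9)/6)² = 9.000
te_H = (1 + 4·6 + 23)/6 = 48/6 = 8; σ²_H = ((23−1)/6)² = 13.444
te_I = (1 + 4·3 + 11)/6 = 24/6 = 4; σ²_I = ((11−1)/6)² = 2.778
te_J = (1 + 4·2 + 3)/6 = 12/6 = 2; σ²_J = ((3−1)/6)² = 0.111

Forward pass:
ES_A = 0; EF_A = 12
ES_B = 0; EF_B = 10
ES_C = 0; EF_C = 13
ES_D = 0; EF_D = 3
ES_E = 0; EF_E = 9
ES_F = 3; EF_F = 3+9 = 12
ES_G = max(EF_B=10, EF_C=13) = 13; EF_G = 13+14 = 27
ES_H = 10; EF_H = 10+8 = 18
ES_I = 12; EF_I = 12+4 = 16
ES_J = max(EF_E=9, EF_F=12, EF_G=27, EF_H=18, EF_I=16) = 27; EF_J = 27+2 = 29
Expected project duration μ = 29 days. Critical path: C → G → J.

Variance along critical path = 0.444 + 9.000 + 0.111 = 9.556
σ = √9.556 = 3.091 days

3.09 days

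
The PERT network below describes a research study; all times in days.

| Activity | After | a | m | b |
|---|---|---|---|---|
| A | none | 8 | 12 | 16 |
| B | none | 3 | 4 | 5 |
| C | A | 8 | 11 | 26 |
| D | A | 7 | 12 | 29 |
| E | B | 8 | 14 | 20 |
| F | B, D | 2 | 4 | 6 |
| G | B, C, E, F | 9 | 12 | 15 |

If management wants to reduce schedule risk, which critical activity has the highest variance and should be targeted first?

te_A = (8 + 4·12 + 16)/6 = 72/6 = 12; σ²_A = ((16−8)/6)² = 1.778
te_B = (3 + 4·4 + 5)/6 = 24/6 = 4; σ²_B = ((5−3)/6)² = 0.111
te_C = (8 + 4·11 + 26)/6 = 78/6 = 13; σ²_C = ((26−8)/6)² = 9.000
te_D = (7 + 4·12 + 29)/6 = 84/6 = 14; σ²_D = ((29−7)/6)² = 13.444
te_E = (8 + 4·14 + 20)/6 = 84/6 = 14; σ²_E = ((20−8)/6)² = 4.000
te_F = (2 + 4·4 + 6)/6 = 24/6 = 4; σ²_F = ((6−2)/6)² = 0.444
te_G = (9 + 4·12 + 15)/6 = 72/6 = 12; σ²_G = ((15−9)/6)² = 1.000

Forward pass:
ES_A = 0; EF_A = 12
ES_B = 0; EF_B = 4
ES_C = 12; EF_C = 12+13 = 25
ES_D = 12; EF_D = 12+14 = 26
ES_E = 4; EF_E = 4+14 = 18
ES_F = max(EF_B=4, EF_D=26) = 26; EF_F = 26+4 = 30
ES_G = max(EF_B=4, EF_C=25, EF_E=18, EF_F=30) = 30; EF_G = 30+12 = 42
Expected project duration μ = 42 days. Critical path: A → D → F → G.

Variances on critical path: σ²_A=1.778, σ²_D=13.444, σ²_F=0.444, σ²_G=1.000.
Largest is σ²_D = 13.444.

D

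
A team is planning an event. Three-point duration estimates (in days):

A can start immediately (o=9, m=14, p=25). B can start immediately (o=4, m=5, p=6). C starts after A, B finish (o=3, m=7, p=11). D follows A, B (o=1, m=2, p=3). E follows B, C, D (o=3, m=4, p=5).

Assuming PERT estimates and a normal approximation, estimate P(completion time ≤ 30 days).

0.909

te_A = (9 + 4·14 + 25)/6 = 90/6 = 15; σ²_A = ((25−9)/6)² = 7.111
te_B = (4 + 4·5 + 6)/6 = 30/6 = 5; σ²_B = ((6−4)/6)² = 0.111
te_C = (3 + 4·7 + 11)/6 = 42/6 = 7; σ²_C = ((11−3)/6)² = 1.778
te_D = (1 + 4·2 + 3)/6 = 12/6 = 2; σ²_D = ((3−1)/6)² = 0.111
te_E = (3 + 4·4 + 5)/6 = 24/6 = 4; σ²_E = ((5−3)/6)² = 0.111

Forward pass:
ES_A = 0; EF_A = 15
ES_B = 0; EF_B = 5
ES_C = max(EF_A=15, EF_B=5) = 15; EF_C = 15+7 = 22
ES_D = max(EF_A=15, EF_B=5) = 15; EF_D = 15+2 = 17
ES_E = max(EF_B=5, EF_C=22, EF_D=17) = 22; EF_E = 22+4 = 26
Expected project duration μ = 26 days. Critical path: A → C → E.

Variance along critical path = 7.111 + 1.778 + 0.111 = 9.000; σ = √9.000 = 3.000 days.
Z = (30 − 26) / 3.000 = 1.333
P(T ≤ 30) = Φ(1.333) ≈ 0.909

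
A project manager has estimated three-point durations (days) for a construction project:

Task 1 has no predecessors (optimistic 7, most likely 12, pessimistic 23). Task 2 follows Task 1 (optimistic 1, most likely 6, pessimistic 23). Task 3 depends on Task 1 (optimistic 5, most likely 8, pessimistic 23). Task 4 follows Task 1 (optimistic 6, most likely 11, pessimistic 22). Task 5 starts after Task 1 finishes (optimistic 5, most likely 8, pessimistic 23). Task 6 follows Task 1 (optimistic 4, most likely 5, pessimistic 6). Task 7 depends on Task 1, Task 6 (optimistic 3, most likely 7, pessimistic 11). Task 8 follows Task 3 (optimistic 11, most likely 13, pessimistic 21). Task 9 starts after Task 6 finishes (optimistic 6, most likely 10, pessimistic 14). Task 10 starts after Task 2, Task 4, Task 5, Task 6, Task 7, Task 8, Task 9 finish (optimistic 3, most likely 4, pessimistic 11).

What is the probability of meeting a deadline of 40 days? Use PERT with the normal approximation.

0.330

te_Task 1 = (7 + 4·12 + 23)/6 = 78/6 = 13; σ²_Task 1 = ((23−7)/6)² = 7.111
te_Task 2 = (1 + 4·6 + 23)/6 = 48/6 = 8; σ²_Task 2 = ((23−1)/6)² = 13.444
te_Task 3 = (5 + 4·8 + 23)/6 = 60/6 = 10; σ²_Task 3 = ((23−5)/6)² = 9.000
te_Task 4 = (6 + 4·11 + 22)/6 = 72/6 = 12; σ²_Task 4 = ((22−6)/6)² = 7.111
te_Task 5 = (5 + 4·8 + 23)/6 = 60/6 = 10; σ²_Task 5 = ((23−5)/6)² = 9.000
te_Task 6 = (4 + 4·5 + 6)/6 = 30/6 = 5; σ²_Task 6 = ((6−4)/6)² = 0.111
te_Task 7 = (3 + 4·7 + 11)/6 = 42/6 = 7; σ²_Task 7 = ((11−3)/6)² = 1.778
te_Task 8 = (11 + 4·13 + 21)/6 = 84/6 = 14; σ²_Task 8 = ((21−11)/6)² = 2.778
te_Task 9 = (6 + 4·10 + 14)/6 = 60/6 = 10; σ²_Task 9 = ((14−6)/6)² = 1.778
te_Task 10 = (3 + 4·4 + 11)/6 = 30/6 = 5; σ²_Task 10 = ((11−3)/6)² = 1.778

Forward pass:
ES_Task 1 = 0; EF_Task 1 = 13
ES_Task 2 = 13; EF_Task 2 = 13+8 = 21
ES_Task 3 = 13; EF_Task 3 = 13+10 = 23
ES_Task 4 = 13; EF_Task 4 = 13+12 = 25
ES_Task 5 = 13; EF_Task 5 = 13+10 = 23
ES_Task 6 = 13; EF_Task 6 = 13+5 = 18
ES_Task 7 = max(EF_Task 1=13, EF_Task 6=18) = 18; EF_Task 7 = 18+7 = 25
ES_Task 8 = 23; EF_Task 8 = 23+14 = 37
ES_Task 9 = 18; EF_Task 9 = 18+10 = 28
ES_Task 10 = max(EF_Task 2=21, EF_Task 4=25, EF_Task 5=23, EF_Task 6=18, EF_Task 7=25, EF_Task 8=37, EF_Task 9=28) = 37; EF_Task 10 = 37+5 = 42
Expected project duration μ = 42 days. Critical path: Task 1 → Task 3 → Task 8 → Task 10.

Variance along critical path = 7.111 + 9.000 + 2.778 + 1.778 = 20.667; σ = √20.667 = 4.546 days.
Z = (40 − 42) / 4.546 = -0.440
P(T ≤ 40) = Φ(-0.440) ≈ 0.330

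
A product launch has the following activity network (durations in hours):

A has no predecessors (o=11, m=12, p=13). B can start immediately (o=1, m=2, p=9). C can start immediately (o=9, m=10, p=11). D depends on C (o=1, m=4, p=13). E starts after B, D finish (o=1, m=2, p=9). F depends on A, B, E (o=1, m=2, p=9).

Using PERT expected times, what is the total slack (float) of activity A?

6 hours

te_A = (11 + 4·12 + 13)/6 = 72/6 = 12
te_B = (1 + 4·2 + 9)/6 = 18/6 = 3
te_C = (9 + 4·10 + 11)/6 = 60/6 = 10
te_D = (1 + 4·4 + 13)/6 = 30/6 = 5
te_E = (1 + 4·2 + 9)/6 = 18/6 = 3
te_F = (1 + 4·2 + 9)/6 = 18/6 = 3

Forward pass:
ES_A = 0; EF_A = 12
ES_B = 0; EF_B = 3
ES_C = 0; EF_C = 10
ES_D = 10; EF_D = 10+5 = 15
ES_E = max(EF_B=3, EF_D=15) = 15; EF_E = 15+3 = 18
ES_F = max(EF_A=12, EF_B=3, EF_E=18) = 18; EF_F = 18+3 = 21
Expected project duration μ = 21 hours. Critical path: C → D → E → F.

Backward pass:
LF_F = 21; LS_F = 21−3 = 18
LF_E = LS_F = 18; LS_E = 18−3 = 15
LF_D = LS_E = 15; LS_D = 15−5 = 10
LF_C = LS_D = 10; LS_C = 10−10 = 0
LF_B = min(LS_E=15, LS_F=18) = 15; LS_B = 15−3 = 12
LF_A = LS_F = 18; LS_A = 18−12 = 6
Slack_A = LS_A − ES_A = 6 − 0 = 6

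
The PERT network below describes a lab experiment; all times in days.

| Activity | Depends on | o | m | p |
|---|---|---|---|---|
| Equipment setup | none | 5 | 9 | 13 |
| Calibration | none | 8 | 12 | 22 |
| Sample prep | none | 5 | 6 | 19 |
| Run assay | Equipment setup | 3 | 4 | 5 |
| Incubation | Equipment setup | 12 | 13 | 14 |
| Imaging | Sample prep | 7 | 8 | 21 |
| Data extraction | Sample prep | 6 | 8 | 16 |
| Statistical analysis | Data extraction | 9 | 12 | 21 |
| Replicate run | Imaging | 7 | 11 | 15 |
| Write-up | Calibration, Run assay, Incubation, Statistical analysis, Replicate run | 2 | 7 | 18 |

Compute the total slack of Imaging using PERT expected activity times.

te_Equipment setup = (5 + 4·9 + 13)/6 = 54/6 = 9
te_Calibration = (8 + 4·12 + 22)/6 = 78/6 = 13
te_Sample prep = (5 + 4·6 + 19)/6 = 48/6 = 8
te_Run assay = (3 + 4·4 + 5)/6 = 24/6 = 4
te_Incubation = (12 + 4·13 + 14)/6 = 78/6 = 13
te_Imaging = (7 + 4·8 + 21)/6 = 60/6 = 10
te_Data extraction = (6 + 4·8 + 16)/6 = 54/6 = 9
te_Statistical analysis = (9 + 4·12 + 21)/6 = 78/6 = 13
te_Replicate run = (7 + 4·11 + 15)/6 = 66/6 = 11
te_Write-up = (2 + 4·7 + 18)/6 = 48/6 = 8

Forward pass:
ES_Equipment setup = 0; EF_Equipment setup = 9
ES_Calibration = 0; EF_Calibration = 13
ES_Sample prep = 0; EF_Sample prep = 8
ES_Run assay = 9; EF_Run assay = 9+4 = 13
ES_Incubation = 9; EF_Incubation = 9+13 = 22
ES_Imaging = 8; EF_Imaging = 8+10 = 18
ES_Data extraction = 8; EF_Data extraction = 8+9 = 17
ES_Statistical analysis = 17; EF_Statistical analysis = 17+13 = 30
ES_Replicate run = 18; EF_Replicate run = 18+11 = 29
ES_Write-up = max(EF_Calibration=13, EF_Run assay=13, EF_Incubation=22, EF_Statistical analysis=30, EF_Replicate run=29) = 30; EF_Write-up = 30+8 = 38
Expected project duration μ = 38 days. Critical path: Sample prep → Data extraction → Statistical analysis → Write-up.

Backward pass:
LF_Write-up = 38; LS_Write-up = 38−8 = 30
LF_Replicate run = LS_Write-up = 30; LS_Replicate run = 30−11 = 19
LF_Statistical analysis = LS_Write-up = 30; LS_Statistical analysis = 30−13 = 17
LF_Data extraction = LS_Statistical analysis = 17; LS_Data extraction = 17−9 = 8
LF_Imaging = LS_Replicate run = 19; LS_Imaging = 19−10 = 9
LF_Incubation = LS_Write-up = 30; LS_Incubation = 30−13 = 17
LF_Run assay = LS_Write-up = 30; LS_Run assay = 30−4 = 26
LF_Sample prep = min(LS_Imaging=9, LS_Data extraction=8) = 8; LS_Sample prep = 8−8 = 0
LF_Calibration = LS_Write-up = 30; LS_Calibration = 30−13 = 17
LF_Equipment setup = min(LS_Run assay=26, LS_Incubation=17) = 17; LS_Equipment setup = 17−9 = 8
Slack_Imaging = LS_Imaging − ES_Imaging = 9 − 8 = 1

1 days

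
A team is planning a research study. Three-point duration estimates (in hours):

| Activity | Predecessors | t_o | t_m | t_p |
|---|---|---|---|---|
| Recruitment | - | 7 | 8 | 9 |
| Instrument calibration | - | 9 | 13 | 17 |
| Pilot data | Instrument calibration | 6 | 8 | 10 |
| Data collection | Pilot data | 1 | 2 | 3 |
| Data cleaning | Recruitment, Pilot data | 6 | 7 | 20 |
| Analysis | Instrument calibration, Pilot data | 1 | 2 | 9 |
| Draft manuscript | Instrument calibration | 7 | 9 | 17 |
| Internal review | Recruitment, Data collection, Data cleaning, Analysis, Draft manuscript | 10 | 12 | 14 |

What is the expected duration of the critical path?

42 hours

te_Recruitment = (7 + 4·8 + 9)/6 = 48/6 = 8
te_Instrument calibration = (9 + 4·13 + 17)/6 = 78/6 = 13
te_Pilot data = (6 + 4·8 + 10)/6 = 48/6 = 8
te_Data collection = (1 + 4·2 + 3)/6 = 12/6 = 2
te_Data cleaning = (6 + 4·7 + 20)/6 = 54/6 = 9
te_Analysis = (1 + 4·2 + 9)/6 = 18/6 = 3
te_Draft manuscript = (7 + 4·9 + 17)/6 = 60/6 = 10
te_Internal review = (10 + 4·12 + 14)/6 = 72/6 = 12

Forward pass:
ES_Recruitment = 0; EF_Recruitment = 8
ES_Instrument calibration = 0; EF_Instrument calibration = 13
ES_Pilot data = 13; EF_Pilot data = 13+8 = 21
ES_Data collection = 21; EF_Data collection = 21+2 = 23
ES_Data cleaning = max(EF_Recruitment=8, EF_Pilot data=21) = 21; EF_Data cleaning = 21+9 = 30
ES_Analysis = max(EF_Instrument calibration=13, EF_Pilot data=21) = 21; EF_Analysis = 21+3 = 24
ES_Draft manuscript = 13; EF_Draft manuscript = 13+10 = 23
ES_Internal review = max(EF_Recruitment=8, EF_Data collection=23, EF_Data cleaning=30, EF_Analysis=24, EF_Draft manuscript=23) = 30; EF_Internal review = 30+12 = 42
Expected project duration μ = 42 hours. Critical path: Instrument calibration → Pilot data → Data cleaning → Internal review.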